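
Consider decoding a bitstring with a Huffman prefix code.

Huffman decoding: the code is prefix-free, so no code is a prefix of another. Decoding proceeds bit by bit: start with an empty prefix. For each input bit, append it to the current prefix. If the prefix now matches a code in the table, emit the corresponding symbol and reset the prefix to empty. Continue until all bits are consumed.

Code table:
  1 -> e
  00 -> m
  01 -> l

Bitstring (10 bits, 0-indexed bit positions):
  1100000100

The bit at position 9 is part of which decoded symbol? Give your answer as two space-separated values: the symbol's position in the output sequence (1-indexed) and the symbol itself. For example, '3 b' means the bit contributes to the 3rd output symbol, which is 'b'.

Answer: 6 m

Derivation:
Bit 0: prefix='1' -> emit 'e', reset
Bit 1: prefix='1' -> emit 'e', reset
Bit 2: prefix='0' (no match yet)
Bit 3: prefix='00' -> emit 'm', reset
Bit 4: prefix='0' (no match yet)
Bit 5: prefix='00' -> emit 'm', reset
Bit 6: prefix='0' (no match yet)
Bit 7: prefix='01' -> emit 'l', reset
Bit 8: prefix='0' (no match yet)
Bit 9: prefix='00' -> emit 'm', reset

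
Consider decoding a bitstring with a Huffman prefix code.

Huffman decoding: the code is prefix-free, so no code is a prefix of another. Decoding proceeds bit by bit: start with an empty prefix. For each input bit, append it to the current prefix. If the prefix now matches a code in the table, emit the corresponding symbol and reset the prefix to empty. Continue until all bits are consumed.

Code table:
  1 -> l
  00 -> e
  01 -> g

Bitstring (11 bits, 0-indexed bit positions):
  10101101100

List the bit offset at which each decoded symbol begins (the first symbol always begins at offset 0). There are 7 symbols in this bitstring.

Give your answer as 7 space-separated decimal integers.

Bit 0: prefix='1' -> emit 'l', reset
Bit 1: prefix='0' (no match yet)
Bit 2: prefix='01' -> emit 'g', reset
Bit 3: prefix='0' (no match yet)
Bit 4: prefix='01' -> emit 'g', reset
Bit 5: prefix='1' -> emit 'l', reset
Bit 6: prefix='0' (no match yet)
Bit 7: prefix='01' -> emit 'g', reset
Bit 8: prefix='1' -> emit 'l', reset
Bit 9: prefix='0' (no match yet)
Bit 10: prefix='00' -> emit 'e', reset

Answer: 0 1 3 5 6 8 9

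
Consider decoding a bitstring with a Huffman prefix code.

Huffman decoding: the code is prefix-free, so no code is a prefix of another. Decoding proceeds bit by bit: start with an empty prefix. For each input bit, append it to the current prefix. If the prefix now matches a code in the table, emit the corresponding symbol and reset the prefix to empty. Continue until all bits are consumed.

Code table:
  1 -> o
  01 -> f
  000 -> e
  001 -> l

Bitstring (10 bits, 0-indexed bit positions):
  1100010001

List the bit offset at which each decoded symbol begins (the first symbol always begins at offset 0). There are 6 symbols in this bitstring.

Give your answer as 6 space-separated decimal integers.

Bit 0: prefix='1' -> emit 'o', reset
Bit 1: prefix='1' -> emit 'o', reset
Bit 2: prefix='0' (no match yet)
Bit 3: prefix='00' (no match yet)
Bit 4: prefix='000' -> emit 'e', reset
Bit 5: prefix='1' -> emit 'o', reset
Bit 6: prefix='0' (no match yet)
Bit 7: prefix='00' (no match yet)
Bit 8: prefix='000' -> emit 'e', reset
Bit 9: prefix='1' -> emit 'o', reset

Answer: 0 1 2 5 6 9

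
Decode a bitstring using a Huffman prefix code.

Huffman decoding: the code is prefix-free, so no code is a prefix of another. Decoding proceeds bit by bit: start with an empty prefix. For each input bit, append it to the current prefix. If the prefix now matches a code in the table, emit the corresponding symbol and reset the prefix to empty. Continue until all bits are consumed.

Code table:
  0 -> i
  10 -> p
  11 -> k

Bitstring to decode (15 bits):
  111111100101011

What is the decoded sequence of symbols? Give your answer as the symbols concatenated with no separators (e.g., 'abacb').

Answer: kkkpippk

Derivation:
Bit 0: prefix='1' (no match yet)
Bit 1: prefix='11' -> emit 'k', reset
Bit 2: prefix='1' (no match yet)
Bit 3: prefix='11' -> emit 'k', reset
Bit 4: prefix='1' (no match yet)
Bit 5: prefix='11' -> emit 'k', reset
Bit 6: prefix='1' (no match yet)
Bit 7: prefix='10' -> emit 'p', reset
Bit 8: prefix='0' -> emit 'i', reset
Bit 9: prefix='1' (no match yet)
Bit 10: prefix='10' -> emit 'p', reset
Bit 11: prefix='1' (no match yet)
Bit 12: prefix='10' -> emit 'p', reset
Bit 13: prefix='1' (no match yet)
Bit 14: prefix='11' -> emit 'k', reset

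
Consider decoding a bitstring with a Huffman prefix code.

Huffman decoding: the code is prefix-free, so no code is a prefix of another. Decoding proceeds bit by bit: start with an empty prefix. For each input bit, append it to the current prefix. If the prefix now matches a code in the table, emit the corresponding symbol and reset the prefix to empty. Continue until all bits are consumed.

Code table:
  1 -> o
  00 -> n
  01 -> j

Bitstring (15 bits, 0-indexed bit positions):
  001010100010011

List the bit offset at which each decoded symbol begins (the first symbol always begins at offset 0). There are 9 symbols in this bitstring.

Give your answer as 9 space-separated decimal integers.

Bit 0: prefix='0' (no match yet)
Bit 1: prefix='00' -> emit 'n', reset
Bit 2: prefix='1' -> emit 'o', reset
Bit 3: prefix='0' (no match yet)
Bit 4: prefix='01' -> emit 'j', reset
Bit 5: prefix='0' (no match yet)
Bit 6: prefix='01' -> emit 'j', reset
Bit 7: prefix='0' (no match yet)
Bit 8: prefix='00' -> emit 'n', reset
Bit 9: prefix='0' (no match yet)
Bit 10: prefix='01' -> emit 'j', reset
Bit 11: prefix='0' (no match yet)
Bit 12: prefix='00' -> emit 'n', reset
Bit 13: prefix='1' -> emit 'o', reset
Bit 14: prefix='1' -> emit 'o', reset

Answer: 0 2 3 5 7 9 11 13 14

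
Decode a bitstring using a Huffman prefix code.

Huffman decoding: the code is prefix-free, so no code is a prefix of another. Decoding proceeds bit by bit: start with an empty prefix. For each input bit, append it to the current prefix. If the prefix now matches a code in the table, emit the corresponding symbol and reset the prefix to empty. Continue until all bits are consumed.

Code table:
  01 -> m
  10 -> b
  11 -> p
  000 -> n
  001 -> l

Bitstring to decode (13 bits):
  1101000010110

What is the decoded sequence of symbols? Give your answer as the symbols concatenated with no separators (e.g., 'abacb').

Answer: pmnmmb

Derivation:
Bit 0: prefix='1' (no match yet)
Bit 1: prefix='11' -> emit 'p', reset
Bit 2: prefix='0' (no match yet)
Bit 3: prefix='01' -> emit 'm', reset
Bit 4: prefix='0' (no match yet)
Bit 5: prefix='00' (no match yet)
Bit 6: prefix='000' -> emit 'n', reset
Bit 7: prefix='0' (no match yet)
Bit 8: prefix='01' -> emit 'm', reset
Bit 9: prefix='0' (no match yet)
Bit 10: prefix='01' -> emit 'm', reset
Bit 11: prefix='1' (no match yet)
Bit 12: prefix='10' -> emit 'b', reset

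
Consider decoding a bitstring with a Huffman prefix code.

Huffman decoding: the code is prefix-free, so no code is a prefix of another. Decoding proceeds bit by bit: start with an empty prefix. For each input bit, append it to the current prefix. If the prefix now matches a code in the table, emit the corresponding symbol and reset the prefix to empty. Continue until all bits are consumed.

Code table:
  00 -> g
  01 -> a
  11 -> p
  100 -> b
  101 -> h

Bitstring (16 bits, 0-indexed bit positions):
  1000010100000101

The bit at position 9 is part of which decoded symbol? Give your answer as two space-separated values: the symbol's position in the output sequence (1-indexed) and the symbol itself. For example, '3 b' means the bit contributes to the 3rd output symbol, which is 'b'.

Bit 0: prefix='1' (no match yet)
Bit 1: prefix='10' (no match yet)
Bit 2: prefix='100' -> emit 'b', reset
Bit 3: prefix='0' (no match yet)
Bit 4: prefix='00' -> emit 'g', reset
Bit 5: prefix='1' (no match yet)
Bit 6: prefix='10' (no match yet)
Bit 7: prefix='101' -> emit 'h', reset
Bit 8: prefix='0' (no match yet)
Bit 9: prefix='00' -> emit 'g', reset
Bit 10: prefix='0' (no match yet)
Bit 11: prefix='00' -> emit 'g', reset
Bit 12: prefix='0' (no match yet)
Bit 13: prefix='01' -> emit 'a', reset

Answer: 4 g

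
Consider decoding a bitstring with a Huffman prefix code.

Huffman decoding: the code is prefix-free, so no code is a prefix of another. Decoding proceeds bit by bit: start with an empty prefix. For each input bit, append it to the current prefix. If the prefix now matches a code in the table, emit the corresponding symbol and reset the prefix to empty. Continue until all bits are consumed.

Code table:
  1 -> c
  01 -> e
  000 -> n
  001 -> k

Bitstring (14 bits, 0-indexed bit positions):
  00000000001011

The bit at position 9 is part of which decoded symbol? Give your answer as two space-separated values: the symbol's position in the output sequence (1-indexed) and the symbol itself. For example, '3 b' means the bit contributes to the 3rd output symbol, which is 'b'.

Bit 0: prefix='0' (no match yet)
Bit 1: prefix='00' (no match yet)
Bit 2: prefix='000' -> emit 'n', reset
Bit 3: prefix='0' (no match yet)
Bit 4: prefix='00' (no match yet)
Bit 5: prefix='000' -> emit 'n', reset
Bit 6: prefix='0' (no match yet)
Bit 7: prefix='00' (no match yet)
Bit 8: prefix='000' -> emit 'n', reset
Bit 9: prefix='0' (no match yet)
Bit 10: prefix='01' -> emit 'e', reset
Bit 11: prefix='0' (no match yet)
Bit 12: prefix='01' -> emit 'e', reset
Bit 13: prefix='1' -> emit 'c', reset

Answer: 4 e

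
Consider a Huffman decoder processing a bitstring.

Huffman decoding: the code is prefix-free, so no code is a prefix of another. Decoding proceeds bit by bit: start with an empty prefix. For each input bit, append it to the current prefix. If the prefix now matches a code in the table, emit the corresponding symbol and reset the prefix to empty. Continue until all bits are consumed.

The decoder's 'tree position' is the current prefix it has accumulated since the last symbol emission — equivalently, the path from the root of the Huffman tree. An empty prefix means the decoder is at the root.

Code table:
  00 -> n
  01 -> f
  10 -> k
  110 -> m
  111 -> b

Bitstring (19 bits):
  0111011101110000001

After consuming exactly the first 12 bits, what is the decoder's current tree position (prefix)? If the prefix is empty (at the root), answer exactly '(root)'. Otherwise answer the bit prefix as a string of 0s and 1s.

Bit 0: prefix='0' (no match yet)
Bit 1: prefix='01' -> emit 'f', reset
Bit 2: prefix='1' (no match yet)
Bit 3: prefix='11' (no match yet)
Bit 4: prefix='110' -> emit 'm', reset
Bit 5: prefix='1' (no match yet)
Bit 6: prefix='11' (no match yet)
Bit 7: prefix='111' -> emit 'b', reset
Bit 8: prefix='0' (no match yet)
Bit 9: prefix='01' -> emit 'f', reset
Bit 10: prefix='1' (no match yet)
Bit 11: prefix='11' (no match yet)

Answer: 11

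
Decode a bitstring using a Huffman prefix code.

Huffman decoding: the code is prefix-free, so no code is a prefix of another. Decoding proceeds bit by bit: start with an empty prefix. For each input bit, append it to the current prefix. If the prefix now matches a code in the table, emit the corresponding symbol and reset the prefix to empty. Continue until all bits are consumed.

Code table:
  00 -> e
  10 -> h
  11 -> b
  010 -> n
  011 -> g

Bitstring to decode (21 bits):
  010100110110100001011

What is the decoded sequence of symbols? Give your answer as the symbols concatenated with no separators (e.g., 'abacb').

Bit 0: prefix='0' (no match yet)
Bit 1: prefix='01' (no match yet)
Bit 2: prefix='010' -> emit 'n', reset
Bit 3: prefix='1' (no match yet)
Bit 4: prefix='10' -> emit 'h', reset
Bit 5: prefix='0' (no match yet)
Bit 6: prefix='01' (no match yet)
Bit 7: prefix='011' -> emit 'g', reset
Bit 8: prefix='0' (no match yet)
Bit 9: prefix='01' (no match yet)
Bit 10: prefix='011' -> emit 'g', reset
Bit 11: prefix='0' (no match yet)
Bit 12: prefix='01' (no match yet)
Bit 13: prefix='010' -> emit 'n', reset
Bit 14: prefix='0' (no match yet)
Bit 15: prefix='00' -> emit 'e', reset
Bit 16: prefix='0' (no match yet)
Bit 17: prefix='01' (no match yet)
Bit 18: prefix='010' -> emit 'n', reset
Bit 19: prefix='1' (no match yet)
Bit 20: prefix='11' -> emit 'b', reset

Answer: nhggnenb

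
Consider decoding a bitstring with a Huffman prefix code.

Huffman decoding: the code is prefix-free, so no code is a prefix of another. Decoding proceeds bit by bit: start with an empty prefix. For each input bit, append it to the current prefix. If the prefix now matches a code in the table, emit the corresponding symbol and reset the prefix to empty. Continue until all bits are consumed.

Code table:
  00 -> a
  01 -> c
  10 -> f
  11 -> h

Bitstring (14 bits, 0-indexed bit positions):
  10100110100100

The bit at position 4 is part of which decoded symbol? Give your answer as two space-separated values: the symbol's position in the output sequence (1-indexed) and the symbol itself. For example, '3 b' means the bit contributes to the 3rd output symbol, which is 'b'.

Answer: 3 c

Derivation:
Bit 0: prefix='1' (no match yet)
Bit 1: prefix='10' -> emit 'f', reset
Bit 2: prefix='1' (no match yet)
Bit 3: prefix='10' -> emit 'f', reset
Bit 4: prefix='0' (no match yet)
Bit 5: prefix='01' -> emit 'c', reset
Bit 6: prefix='1' (no match yet)
Bit 7: prefix='10' -> emit 'f', reset
Bit 8: prefix='1' (no match yet)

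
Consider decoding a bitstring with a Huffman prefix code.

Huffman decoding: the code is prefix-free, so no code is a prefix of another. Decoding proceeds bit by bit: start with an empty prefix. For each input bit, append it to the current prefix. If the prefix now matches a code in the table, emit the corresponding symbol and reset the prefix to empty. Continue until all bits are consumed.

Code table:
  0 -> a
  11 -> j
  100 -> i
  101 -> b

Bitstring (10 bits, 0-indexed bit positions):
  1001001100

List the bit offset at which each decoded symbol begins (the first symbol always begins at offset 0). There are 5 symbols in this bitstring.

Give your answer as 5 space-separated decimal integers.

Bit 0: prefix='1' (no match yet)
Bit 1: prefix='10' (no match yet)
Bit 2: prefix='100' -> emit 'i', reset
Bit 3: prefix='1' (no match yet)
Bit 4: prefix='10' (no match yet)
Bit 5: prefix='100' -> emit 'i', reset
Bit 6: prefix='1' (no match yet)
Bit 7: prefix='11' -> emit 'j', reset
Bit 8: prefix='0' -> emit 'a', reset
Bit 9: prefix='0' -> emit 'a', reset

Answer: 0 3 6 8 9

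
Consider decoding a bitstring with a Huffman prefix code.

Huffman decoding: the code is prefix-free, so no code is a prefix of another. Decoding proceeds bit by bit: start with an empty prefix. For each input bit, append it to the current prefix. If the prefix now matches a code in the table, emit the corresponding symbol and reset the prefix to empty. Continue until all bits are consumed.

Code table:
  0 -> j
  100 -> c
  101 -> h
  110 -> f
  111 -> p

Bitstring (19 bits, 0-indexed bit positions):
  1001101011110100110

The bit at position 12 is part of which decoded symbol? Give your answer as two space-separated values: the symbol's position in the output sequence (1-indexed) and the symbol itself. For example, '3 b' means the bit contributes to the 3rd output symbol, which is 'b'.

Bit 0: prefix='1' (no match yet)
Bit 1: prefix='10' (no match yet)
Bit 2: prefix='100' -> emit 'c', reset
Bit 3: prefix='1' (no match yet)
Bit 4: prefix='11' (no match yet)
Bit 5: prefix='110' -> emit 'f', reset
Bit 6: prefix='1' (no match yet)
Bit 7: prefix='10' (no match yet)
Bit 8: prefix='101' -> emit 'h', reset
Bit 9: prefix='1' (no match yet)
Bit 10: prefix='11' (no match yet)
Bit 11: prefix='111' -> emit 'p', reset
Bit 12: prefix='0' -> emit 'j', reset
Bit 13: prefix='1' (no match yet)
Bit 14: prefix='10' (no match yet)
Bit 15: prefix='100' -> emit 'c', reset
Bit 16: prefix='1' (no match yet)

Answer: 5 j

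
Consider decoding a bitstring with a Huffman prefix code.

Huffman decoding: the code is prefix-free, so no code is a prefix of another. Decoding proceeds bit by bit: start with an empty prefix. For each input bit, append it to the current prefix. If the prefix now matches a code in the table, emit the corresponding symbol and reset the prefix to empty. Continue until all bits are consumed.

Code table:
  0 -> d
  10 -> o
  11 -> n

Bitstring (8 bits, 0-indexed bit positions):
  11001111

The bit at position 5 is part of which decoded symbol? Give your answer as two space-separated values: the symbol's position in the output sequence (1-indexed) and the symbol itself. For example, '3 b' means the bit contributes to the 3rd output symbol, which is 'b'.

Bit 0: prefix='1' (no match yet)
Bit 1: prefix='11' -> emit 'n', reset
Bit 2: prefix='0' -> emit 'd', reset
Bit 3: prefix='0' -> emit 'd', reset
Bit 4: prefix='1' (no match yet)
Bit 5: prefix='11' -> emit 'n', reset
Bit 6: prefix='1' (no match yet)
Bit 7: prefix='11' -> emit 'n', reset

Answer: 4 n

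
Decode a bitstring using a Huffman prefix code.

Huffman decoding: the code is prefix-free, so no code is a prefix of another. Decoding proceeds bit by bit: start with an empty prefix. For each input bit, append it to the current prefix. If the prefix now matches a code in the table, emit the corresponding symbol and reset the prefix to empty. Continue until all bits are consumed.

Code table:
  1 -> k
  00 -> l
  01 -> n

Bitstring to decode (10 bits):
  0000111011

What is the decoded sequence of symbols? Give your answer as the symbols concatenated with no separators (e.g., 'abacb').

Bit 0: prefix='0' (no match yet)
Bit 1: prefix='00' -> emit 'l', reset
Bit 2: prefix='0' (no match yet)
Bit 3: prefix='00' -> emit 'l', reset
Bit 4: prefix='1' -> emit 'k', reset
Bit 5: prefix='1' -> emit 'k', reset
Bit 6: prefix='1' -> emit 'k', reset
Bit 7: prefix='0' (no match yet)
Bit 8: prefix='01' -> emit 'n', reset
Bit 9: prefix='1' -> emit 'k', reset

Answer: llkkknk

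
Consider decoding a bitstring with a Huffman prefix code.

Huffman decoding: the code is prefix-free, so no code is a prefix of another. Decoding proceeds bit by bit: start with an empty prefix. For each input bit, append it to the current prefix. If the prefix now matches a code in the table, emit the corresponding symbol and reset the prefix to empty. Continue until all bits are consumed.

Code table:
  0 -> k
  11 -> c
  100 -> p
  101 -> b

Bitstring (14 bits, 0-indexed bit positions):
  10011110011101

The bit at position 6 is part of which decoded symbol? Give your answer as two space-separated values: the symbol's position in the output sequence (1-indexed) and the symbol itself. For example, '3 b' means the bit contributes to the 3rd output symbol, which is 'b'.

Answer: 3 c

Derivation:
Bit 0: prefix='1' (no match yet)
Bit 1: prefix='10' (no match yet)
Bit 2: prefix='100' -> emit 'p', reset
Bit 3: prefix='1' (no match yet)
Bit 4: prefix='11' -> emit 'c', reset
Bit 5: prefix='1' (no match yet)
Bit 6: prefix='11' -> emit 'c', reset
Bit 7: prefix='0' -> emit 'k', reset
Bit 8: prefix='0' -> emit 'k', reset
Bit 9: prefix='1' (no match yet)
Bit 10: prefix='11' -> emit 'c', reset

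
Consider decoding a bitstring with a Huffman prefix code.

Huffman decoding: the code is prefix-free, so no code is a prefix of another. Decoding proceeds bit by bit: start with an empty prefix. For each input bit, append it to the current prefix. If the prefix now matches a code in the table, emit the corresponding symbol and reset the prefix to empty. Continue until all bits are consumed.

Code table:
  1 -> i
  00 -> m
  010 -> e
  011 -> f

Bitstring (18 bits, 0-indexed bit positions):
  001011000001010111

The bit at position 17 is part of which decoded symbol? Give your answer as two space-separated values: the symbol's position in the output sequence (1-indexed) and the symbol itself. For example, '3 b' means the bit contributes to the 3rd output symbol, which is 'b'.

Bit 0: prefix='0' (no match yet)
Bit 1: prefix='00' -> emit 'm', reset
Bit 2: prefix='1' -> emit 'i', reset
Bit 3: prefix='0' (no match yet)
Bit 4: prefix='01' (no match yet)
Bit 5: prefix='011' -> emit 'f', reset
Bit 6: prefix='0' (no match yet)
Bit 7: prefix='00' -> emit 'm', reset
Bit 8: prefix='0' (no match yet)
Bit 9: prefix='00' -> emit 'm', reset
Bit 10: prefix='0' (no match yet)
Bit 11: prefix='01' (no match yet)
Bit 12: prefix='010' -> emit 'e', reset
Bit 13: prefix='1' -> emit 'i', reset
Bit 14: prefix='0' (no match yet)
Bit 15: prefix='01' (no match yet)
Bit 16: prefix='011' -> emit 'f', reset
Bit 17: prefix='1' -> emit 'i', reset

Answer: 9 i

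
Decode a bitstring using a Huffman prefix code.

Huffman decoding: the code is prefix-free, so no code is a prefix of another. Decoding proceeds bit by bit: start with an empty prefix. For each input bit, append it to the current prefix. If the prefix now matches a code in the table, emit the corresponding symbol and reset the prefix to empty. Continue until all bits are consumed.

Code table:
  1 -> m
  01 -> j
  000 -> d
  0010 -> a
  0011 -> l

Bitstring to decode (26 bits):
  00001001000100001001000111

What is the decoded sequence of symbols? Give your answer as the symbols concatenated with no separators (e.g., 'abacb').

Answer: djaadmalm

Derivation:
Bit 0: prefix='0' (no match yet)
Bit 1: prefix='00' (no match yet)
Bit 2: prefix='000' -> emit 'd', reset
Bit 3: prefix='0' (no match yet)
Bit 4: prefix='01' -> emit 'j', reset
Bit 5: prefix='0' (no match yet)
Bit 6: prefix='00' (no match yet)
Bit 7: prefix='001' (no match yet)
Bit 8: prefix='0010' -> emit 'a', reset
Bit 9: prefix='0' (no match yet)
Bit 10: prefix='00' (no match yet)
Bit 11: prefix='001' (no match yet)
Bit 12: prefix='0010' -> emit 'a', reset
Bit 13: prefix='0' (no match yet)
Bit 14: prefix='00' (no match yet)
Bit 15: prefix='000' -> emit 'd', reset
Bit 16: prefix='1' -> emit 'm', reset
Bit 17: prefix='0' (no match yet)
Bit 18: prefix='00' (no match yet)
Bit 19: prefix='001' (no match yet)
Bit 20: prefix='0010' -> emit 'a', reset
Bit 21: prefix='0' (no match yet)
Bit 22: prefix='00' (no match yet)
Bit 23: prefix='001' (no match yet)
Bit 24: prefix='0011' -> emit 'l', reset
Bit 25: prefix='1' -> emit 'm', reset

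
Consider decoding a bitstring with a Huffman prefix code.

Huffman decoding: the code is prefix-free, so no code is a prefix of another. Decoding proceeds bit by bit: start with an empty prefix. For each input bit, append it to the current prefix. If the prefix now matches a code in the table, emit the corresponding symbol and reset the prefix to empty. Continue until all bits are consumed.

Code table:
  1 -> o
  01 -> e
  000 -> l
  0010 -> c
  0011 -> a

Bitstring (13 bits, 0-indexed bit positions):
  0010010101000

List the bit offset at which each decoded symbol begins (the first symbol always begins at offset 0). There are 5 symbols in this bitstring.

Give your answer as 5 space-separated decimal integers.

Answer: 0 4 6 8 10

Derivation:
Bit 0: prefix='0' (no match yet)
Bit 1: prefix='00' (no match yet)
Bit 2: prefix='001' (no match yet)
Bit 3: prefix='0010' -> emit 'c', reset
Bit 4: prefix='0' (no match yet)
Bit 5: prefix='01' -> emit 'e', reset
Bit 6: prefix='0' (no match yet)
Bit 7: prefix='01' -> emit 'e', reset
Bit 8: prefix='0' (no match yet)
Bit 9: prefix='01' -> emit 'e', reset
Bit 10: prefix='0' (no match yet)
Bit 11: prefix='00' (no match yet)
Bit 12: prefix='000' -> emit 'l', reset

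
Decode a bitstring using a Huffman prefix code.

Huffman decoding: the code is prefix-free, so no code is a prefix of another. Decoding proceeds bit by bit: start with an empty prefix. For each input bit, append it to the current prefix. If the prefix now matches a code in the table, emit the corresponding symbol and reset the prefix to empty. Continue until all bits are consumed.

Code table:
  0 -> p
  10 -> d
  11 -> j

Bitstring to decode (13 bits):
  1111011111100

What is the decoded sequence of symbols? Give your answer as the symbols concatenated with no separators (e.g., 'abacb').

Answer: jjpjjjpp

Derivation:
Bit 0: prefix='1' (no match yet)
Bit 1: prefix='11' -> emit 'j', reset
Bit 2: prefix='1' (no match yet)
Bit 3: prefix='11' -> emit 'j', reset
Bit 4: prefix='0' -> emit 'p', reset
Bit 5: prefix='1' (no match yet)
Bit 6: prefix='11' -> emit 'j', reset
Bit 7: prefix='1' (no match yet)
Bit 8: prefix='11' -> emit 'j', reset
Bit 9: prefix='1' (no match yet)
Bit 10: prefix='11' -> emit 'j', reset
Bit 11: prefix='0' -> emit 'p', reset
Bit 12: prefix='0' -> emit 'p', reset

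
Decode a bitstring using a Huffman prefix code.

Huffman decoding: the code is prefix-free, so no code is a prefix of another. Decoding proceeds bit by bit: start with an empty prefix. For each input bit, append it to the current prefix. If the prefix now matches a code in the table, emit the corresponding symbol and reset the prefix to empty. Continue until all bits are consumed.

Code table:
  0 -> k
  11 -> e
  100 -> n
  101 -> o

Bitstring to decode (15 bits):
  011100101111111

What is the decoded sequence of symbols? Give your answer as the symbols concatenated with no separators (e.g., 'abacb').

Bit 0: prefix='0' -> emit 'k', reset
Bit 1: prefix='1' (no match yet)
Bit 2: prefix='11' -> emit 'e', reset
Bit 3: prefix='1' (no match yet)
Bit 4: prefix='10' (no match yet)
Bit 5: prefix='100' -> emit 'n', reset
Bit 6: prefix='1' (no match yet)
Bit 7: prefix='10' (no match yet)
Bit 8: prefix='101' -> emit 'o', reset
Bit 9: prefix='1' (no match yet)
Bit 10: prefix='11' -> emit 'e', reset
Bit 11: prefix='1' (no match yet)
Bit 12: prefix='11' -> emit 'e', reset
Bit 13: prefix='1' (no match yet)
Bit 14: prefix='11' -> emit 'e', reset

Answer: kenoeee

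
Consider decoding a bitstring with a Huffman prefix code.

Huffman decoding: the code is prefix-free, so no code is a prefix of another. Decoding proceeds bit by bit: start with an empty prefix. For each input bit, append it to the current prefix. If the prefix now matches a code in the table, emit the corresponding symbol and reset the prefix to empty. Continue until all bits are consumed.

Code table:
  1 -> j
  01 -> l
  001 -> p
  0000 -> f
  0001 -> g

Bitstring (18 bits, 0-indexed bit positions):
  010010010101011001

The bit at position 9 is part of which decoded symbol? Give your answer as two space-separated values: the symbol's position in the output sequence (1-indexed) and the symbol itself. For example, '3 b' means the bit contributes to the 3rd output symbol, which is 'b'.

Answer: 4 l

Derivation:
Bit 0: prefix='0' (no match yet)
Bit 1: prefix='01' -> emit 'l', reset
Bit 2: prefix='0' (no match yet)
Bit 3: prefix='00' (no match yet)
Bit 4: prefix='001' -> emit 'p', reset
Bit 5: prefix='0' (no match yet)
Bit 6: prefix='00' (no match yet)
Bit 7: prefix='001' -> emit 'p', reset
Bit 8: prefix='0' (no match yet)
Bit 9: prefix='01' -> emit 'l', reset
Bit 10: prefix='0' (no match yet)
Bit 11: prefix='01' -> emit 'l', reset
Bit 12: prefix='0' (no match yet)
Bit 13: prefix='01' -> emit 'l', reset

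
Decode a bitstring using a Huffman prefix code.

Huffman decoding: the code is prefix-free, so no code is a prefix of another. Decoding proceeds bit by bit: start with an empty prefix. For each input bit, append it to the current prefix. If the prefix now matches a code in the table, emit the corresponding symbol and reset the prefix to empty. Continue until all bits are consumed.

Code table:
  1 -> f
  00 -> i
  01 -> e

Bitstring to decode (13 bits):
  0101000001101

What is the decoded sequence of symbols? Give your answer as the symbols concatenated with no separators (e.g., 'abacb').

Bit 0: prefix='0' (no match yet)
Bit 1: prefix='01' -> emit 'e', reset
Bit 2: prefix='0' (no match yet)
Bit 3: prefix='01' -> emit 'e', reset
Bit 4: prefix='0' (no match yet)
Bit 5: prefix='00' -> emit 'i', reset
Bit 6: prefix='0' (no match yet)
Bit 7: prefix='00' -> emit 'i', reset
Bit 8: prefix='0' (no match yet)
Bit 9: prefix='01' -> emit 'e', reset
Bit 10: prefix='1' -> emit 'f', reset
Bit 11: prefix='0' (no match yet)
Bit 12: prefix='01' -> emit 'e', reset

Answer: eeiiefe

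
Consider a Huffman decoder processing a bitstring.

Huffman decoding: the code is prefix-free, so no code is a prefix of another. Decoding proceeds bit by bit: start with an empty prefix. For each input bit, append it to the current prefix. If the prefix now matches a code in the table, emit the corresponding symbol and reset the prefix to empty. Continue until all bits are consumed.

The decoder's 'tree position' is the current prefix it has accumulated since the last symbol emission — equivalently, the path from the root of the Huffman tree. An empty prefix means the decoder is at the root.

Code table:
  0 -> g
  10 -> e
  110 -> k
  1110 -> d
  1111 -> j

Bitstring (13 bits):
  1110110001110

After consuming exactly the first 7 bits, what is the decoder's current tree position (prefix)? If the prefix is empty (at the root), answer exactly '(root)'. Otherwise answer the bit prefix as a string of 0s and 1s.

Answer: (root)

Derivation:
Bit 0: prefix='1' (no match yet)
Bit 1: prefix='11' (no match yet)
Bit 2: prefix='111' (no match yet)
Bit 3: prefix='1110' -> emit 'd', reset
Bit 4: prefix='1' (no match yet)
Bit 5: prefix='11' (no match yet)
Bit 6: prefix='110' -> emit 'k', reset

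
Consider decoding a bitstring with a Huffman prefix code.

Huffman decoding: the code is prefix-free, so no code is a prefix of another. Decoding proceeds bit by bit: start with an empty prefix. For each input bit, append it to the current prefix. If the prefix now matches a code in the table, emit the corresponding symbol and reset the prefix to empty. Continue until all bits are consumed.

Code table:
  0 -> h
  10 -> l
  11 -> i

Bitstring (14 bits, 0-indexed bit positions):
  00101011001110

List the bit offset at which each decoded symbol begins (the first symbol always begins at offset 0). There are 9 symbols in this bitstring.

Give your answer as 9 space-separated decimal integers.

Bit 0: prefix='0' -> emit 'h', reset
Bit 1: prefix='0' -> emit 'h', reset
Bit 2: prefix='1' (no match yet)
Bit 3: prefix='10' -> emit 'l', reset
Bit 4: prefix='1' (no match yet)
Bit 5: prefix='10' -> emit 'l', reset
Bit 6: prefix='1' (no match yet)
Bit 7: prefix='11' -> emit 'i', reset
Bit 8: prefix='0' -> emit 'h', reset
Bit 9: prefix='0' -> emit 'h', reset
Bit 10: prefix='1' (no match yet)
Bit 11: prefix='11' -> emit 'i', reset
Bit 12: prefix='1' (no match yet)
Bit 13: prefix='10' -> emit 'l', reset

Answer: 0 1 2 4 6 8 9 10 12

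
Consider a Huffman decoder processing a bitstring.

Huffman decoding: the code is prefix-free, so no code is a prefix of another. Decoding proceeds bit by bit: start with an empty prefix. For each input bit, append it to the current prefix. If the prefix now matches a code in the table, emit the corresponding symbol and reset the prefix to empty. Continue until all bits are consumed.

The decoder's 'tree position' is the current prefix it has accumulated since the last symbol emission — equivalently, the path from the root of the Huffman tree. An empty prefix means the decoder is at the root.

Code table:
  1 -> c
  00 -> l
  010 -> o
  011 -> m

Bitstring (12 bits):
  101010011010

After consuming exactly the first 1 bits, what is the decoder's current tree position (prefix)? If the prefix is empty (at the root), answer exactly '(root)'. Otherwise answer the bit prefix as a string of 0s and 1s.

Bit 0: prefix='1' -> emit 'c', reset

Answer: (root)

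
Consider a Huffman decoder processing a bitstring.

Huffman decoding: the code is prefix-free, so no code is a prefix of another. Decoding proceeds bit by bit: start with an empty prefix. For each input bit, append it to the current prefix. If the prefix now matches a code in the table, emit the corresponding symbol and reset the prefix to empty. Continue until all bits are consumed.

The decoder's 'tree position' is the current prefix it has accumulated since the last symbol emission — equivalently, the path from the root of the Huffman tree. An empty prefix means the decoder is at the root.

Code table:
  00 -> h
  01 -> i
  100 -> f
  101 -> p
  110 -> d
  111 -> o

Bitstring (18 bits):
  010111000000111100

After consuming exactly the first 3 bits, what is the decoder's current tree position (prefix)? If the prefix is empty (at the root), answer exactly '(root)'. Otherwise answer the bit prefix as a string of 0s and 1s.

Answer: 0

Derivation:
Bit 0: prefix='0' (no match yet)
Bit 1: prefix='01' -> emit 'i', reset
Bit 2: prefix='0' (no match yet)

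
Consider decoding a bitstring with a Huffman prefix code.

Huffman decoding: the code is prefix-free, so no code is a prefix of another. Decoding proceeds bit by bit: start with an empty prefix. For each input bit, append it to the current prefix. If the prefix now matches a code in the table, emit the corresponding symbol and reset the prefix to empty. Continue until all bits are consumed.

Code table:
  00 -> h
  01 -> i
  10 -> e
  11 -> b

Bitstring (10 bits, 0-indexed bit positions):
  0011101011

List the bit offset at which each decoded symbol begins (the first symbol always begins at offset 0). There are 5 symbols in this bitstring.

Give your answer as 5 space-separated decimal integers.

Answer: 0 2 4 6 8

Derivation:
Bit 0: prefix='0' (no match yet)
Bit 1: prefix='00' -> emit 'h', reset
Bit 2: prefix='1' (no match yet)
Bit 3: prefix='11' -> emit 'b', reset
Bit 4: prefix='1' (no match yet)
Bit 5: prefix='10' -> emit 'e', reset
Bit 6: prefix='1' (no match yet)
Bit 7: prefix='10' -> emit 'e', reset
Bit 8: prefix='1' (no match yet)
Bit 9: prefix='11' -> emit 'b', reset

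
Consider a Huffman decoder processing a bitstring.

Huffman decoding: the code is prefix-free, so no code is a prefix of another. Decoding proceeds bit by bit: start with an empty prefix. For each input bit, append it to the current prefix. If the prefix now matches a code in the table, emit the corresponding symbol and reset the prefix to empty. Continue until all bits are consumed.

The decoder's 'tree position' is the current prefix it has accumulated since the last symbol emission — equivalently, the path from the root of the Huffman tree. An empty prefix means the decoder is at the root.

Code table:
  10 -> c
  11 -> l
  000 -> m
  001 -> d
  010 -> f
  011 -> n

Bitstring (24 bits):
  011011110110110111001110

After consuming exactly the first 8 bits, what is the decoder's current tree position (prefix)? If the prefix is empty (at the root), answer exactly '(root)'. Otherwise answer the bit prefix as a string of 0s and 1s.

Answer: (root)

Derivation:
Bit 0: prefix='0' (no match yet)
Bit 1: prefix='01' (no match yet)
Bit 2: prefix='011' -> emit 'n', reset
Bit 3: prefix='0' (no match yet)
Bit 4: prefix='01' (no match yet)
Bit 5: prefix='011' -> emit 'n', reset
Bit 6: prefix='1' (no match yet)
Bit 7: prefix='11' -> emit 'l', reset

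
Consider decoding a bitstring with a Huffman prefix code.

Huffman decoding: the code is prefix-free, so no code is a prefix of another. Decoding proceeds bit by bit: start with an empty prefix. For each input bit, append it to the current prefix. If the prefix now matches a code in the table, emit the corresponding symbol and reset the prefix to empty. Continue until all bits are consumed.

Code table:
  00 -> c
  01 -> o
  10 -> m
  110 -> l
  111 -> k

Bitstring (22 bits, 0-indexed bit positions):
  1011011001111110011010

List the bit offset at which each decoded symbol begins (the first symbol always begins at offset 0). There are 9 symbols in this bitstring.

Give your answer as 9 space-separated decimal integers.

Answer: 0 2 5 8 10 13 16 18 20

Derivation:
Bit 0: prefix='1' (no match yet)
Bit 1: prefix='10' -> emit 'm', reset
Bit 2: prefix='1' (no match yet)
Bit 3: prefix='11' (no match yet)
Bit 4: prefix='110' -> emit 'l', reset
Bit 5: prefix='1' (no match yet)
Bit 6: prefix='11' (no match yet)
Bit 7: prefix='110' -> emit 'l', reset
Bit 8: prefix='0' (no match yet)
Bit 9: prefix='01' -> emit 'o', reset
Bit 10: prefix='1' (no match yet)
Bit 11: prefix='11' (no match yet)
Bit 12: prefix='111' -> emit 'k', reset
Bit 13: prefix='1' (no match yet)
Bit 14: prefix='11' (no match yet)
Bit 15: prefix='110' -> emit 'l', reset
Bit 16: prefix='0' (no match yet)
Bit 17: prefix='01' -> emit 'o', reset
Bit 18: prefix='1' (no match yet)
Bit 19: prefix='10' -> emit 'm', reset
Bit 20: prefix='1' (no match yet)
Bit 21: prefix='10' -> emit 'm', reset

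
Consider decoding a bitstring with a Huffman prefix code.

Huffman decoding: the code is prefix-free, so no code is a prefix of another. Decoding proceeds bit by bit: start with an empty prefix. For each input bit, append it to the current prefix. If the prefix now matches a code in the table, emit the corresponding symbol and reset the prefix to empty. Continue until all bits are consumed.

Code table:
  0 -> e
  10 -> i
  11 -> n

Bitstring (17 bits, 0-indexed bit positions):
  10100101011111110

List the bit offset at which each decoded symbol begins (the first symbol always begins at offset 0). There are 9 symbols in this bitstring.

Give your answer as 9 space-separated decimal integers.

Answer: 0 2 4 5 7 9 11 13 15

Derivation:
Bit 0: prefix='1' (no match yet)
Bit 1: prefix='10' -> emit 'i', reset
Bit 2: prefix='1' (no match yet)
Bit 3: prefix='10' -> emit 'i', reset
Bit 4: prefix='0' -> emit 'e', reset
Bit 5: prefix='1' (no match yet)
Bit 6: prefix='10' -> emit 'i', reset
Bit 7: prefix='1' (no match yet)
Bit 8: prefix='10' -> emit 'i', reset
Bit 9: prefix='1' (no match yet)
Bit 10: prefix='11' -> emit 'n', reset
Bit 11: prefix='1' (no match yet)
Bit 12: prefix='11' -> emit 'n', reset
Bit 13: prefix='1' (no match yet)
Bit 14: prefix='11' -> emit 'n', reset
Bit 15: prefix='1' (no match yet)
Bit 16: prefix='10' -> emit 'i', reset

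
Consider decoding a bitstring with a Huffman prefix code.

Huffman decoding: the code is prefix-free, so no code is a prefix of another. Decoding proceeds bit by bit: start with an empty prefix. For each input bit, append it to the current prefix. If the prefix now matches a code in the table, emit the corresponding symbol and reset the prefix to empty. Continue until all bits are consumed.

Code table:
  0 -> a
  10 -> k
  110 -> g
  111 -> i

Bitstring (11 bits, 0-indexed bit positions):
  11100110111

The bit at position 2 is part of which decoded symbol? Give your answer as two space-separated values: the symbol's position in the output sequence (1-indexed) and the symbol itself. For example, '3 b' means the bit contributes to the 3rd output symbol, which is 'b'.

Bit 0: prefix='1' (no match yet)
Bit 1: prefix='11' (no match yet)
Bit 2: prefix='111' -> emit 'i', reset
Bit 3: prefix='0' -> emit 'a', reset
Bit 4: prefix='0' -> emit 'a', reset
Bit 5: prefix='1' (no match yet)
Bit 6: prefix='11' (no match yet)

Answer: 1 i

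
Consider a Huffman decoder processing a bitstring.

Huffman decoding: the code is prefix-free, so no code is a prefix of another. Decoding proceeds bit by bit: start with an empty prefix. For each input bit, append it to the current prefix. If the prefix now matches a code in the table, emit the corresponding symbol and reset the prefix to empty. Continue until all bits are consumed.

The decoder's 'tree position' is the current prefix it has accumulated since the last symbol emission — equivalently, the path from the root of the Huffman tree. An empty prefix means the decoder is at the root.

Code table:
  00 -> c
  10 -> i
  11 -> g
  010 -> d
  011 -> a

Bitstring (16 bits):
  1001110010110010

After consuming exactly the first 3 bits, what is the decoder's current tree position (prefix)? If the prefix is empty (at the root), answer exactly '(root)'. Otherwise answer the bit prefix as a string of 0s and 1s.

Answer: 0

Derivation:
Bit 0: prefix='1' (no match yet)
Bit 1: prefix='10' -> emit 'i', reset
Bit 2: prefix='0' (no match yet)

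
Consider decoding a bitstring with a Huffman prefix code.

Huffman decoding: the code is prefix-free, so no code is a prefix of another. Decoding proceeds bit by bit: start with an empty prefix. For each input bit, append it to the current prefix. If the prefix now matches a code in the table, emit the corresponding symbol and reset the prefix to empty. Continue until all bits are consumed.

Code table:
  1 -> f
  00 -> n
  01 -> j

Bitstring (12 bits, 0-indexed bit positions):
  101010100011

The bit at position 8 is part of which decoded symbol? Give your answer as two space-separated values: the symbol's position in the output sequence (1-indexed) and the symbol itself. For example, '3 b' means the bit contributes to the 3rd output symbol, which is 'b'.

Answer: 5 n

Derivation:
Bit 0: prefix='1' -> emit 'f', reset
Bit 1: prefix='0' (no match yet)
Bit 2: prefix='01' -> emit 'j', reset
Bit 3: prefix='0' (no match yet)
Bit 4: prefix='01' -> emit 'j', reset
Bit 5: prefix='0' (no match yet)
Bit 6: prefix='01' -> emit 'j', reset
Bit 7: prefix='0' (no match yet)
Bit 8: prefix='00' -> emit 'n', reset
Bit 9: prefix='0' (no match yet)
Bit 10: prefix='01' -> emit 'j', reset
Bit 11: prefix='1' -> emit 'f', reset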